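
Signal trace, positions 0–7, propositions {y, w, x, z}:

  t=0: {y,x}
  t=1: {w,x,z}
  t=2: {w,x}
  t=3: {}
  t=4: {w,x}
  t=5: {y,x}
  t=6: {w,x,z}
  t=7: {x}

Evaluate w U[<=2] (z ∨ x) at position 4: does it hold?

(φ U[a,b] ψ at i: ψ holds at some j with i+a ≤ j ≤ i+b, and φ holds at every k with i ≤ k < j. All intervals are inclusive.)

Yes

Need some j in [4,6] with (z ∨ x), and w at every k in [4,j-1].
  j=4: (z ∨ x) holds; no prefix to check → satisfied.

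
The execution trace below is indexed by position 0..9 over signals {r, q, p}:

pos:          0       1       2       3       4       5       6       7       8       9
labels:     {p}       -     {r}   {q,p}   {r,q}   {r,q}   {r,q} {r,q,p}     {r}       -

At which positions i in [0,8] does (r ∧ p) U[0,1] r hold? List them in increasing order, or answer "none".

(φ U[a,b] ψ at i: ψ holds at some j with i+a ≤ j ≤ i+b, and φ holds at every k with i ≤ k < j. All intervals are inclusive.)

Evaluate at each i in [0,8]:
  i=0: ✗ (no rhs in [0,1])
  i=1: ✗ (lhs fails at k=1 before rhs at j=2)
  i=2: ✓ (rhs at j=2)
  i=3: ✗ (lhs fails at k=3 before rhs at j=4)
  i=4: ✓ (rhs at j=4)
  i=5: ✓ (rhs at j=5)
  i=6: ✓ (rhs at j=6)
  i=7: ✓ (rhs at j=7)
  i=8: ✓ (rhs at j=8)

2, 4, 5, 6, 7, 8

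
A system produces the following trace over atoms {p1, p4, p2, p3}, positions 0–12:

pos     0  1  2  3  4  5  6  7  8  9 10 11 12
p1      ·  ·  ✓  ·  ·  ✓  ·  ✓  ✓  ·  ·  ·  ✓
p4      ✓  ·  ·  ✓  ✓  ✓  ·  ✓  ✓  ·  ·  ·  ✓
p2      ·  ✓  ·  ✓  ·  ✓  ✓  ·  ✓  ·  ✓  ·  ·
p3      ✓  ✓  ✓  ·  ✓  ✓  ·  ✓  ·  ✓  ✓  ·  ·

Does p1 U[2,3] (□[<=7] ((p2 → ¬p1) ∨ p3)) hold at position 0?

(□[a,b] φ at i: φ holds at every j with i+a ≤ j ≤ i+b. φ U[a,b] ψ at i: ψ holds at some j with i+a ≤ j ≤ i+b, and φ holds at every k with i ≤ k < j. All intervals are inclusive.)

False

Need some j in [2,3] with □[<=7] ((p2 → ¬p1) ∨ p3), and p1 at every k in [0,j-1].
  j=2: □[<=7] ((p2 → ¬p1) ∨ p3) — fails at 8.
  j=3: □[<=7] ((p2 → ¬p1) ∨ p3) — fails at 8.
No j in the window works → until fails.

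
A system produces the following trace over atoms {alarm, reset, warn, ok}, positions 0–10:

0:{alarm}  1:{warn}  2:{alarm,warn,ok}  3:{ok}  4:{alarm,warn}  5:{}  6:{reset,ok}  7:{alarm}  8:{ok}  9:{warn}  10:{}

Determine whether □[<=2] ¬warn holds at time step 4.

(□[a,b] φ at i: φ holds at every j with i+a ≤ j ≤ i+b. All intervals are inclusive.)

Check ¬warn at every j in [4,6]:
  j=4: false
  j=5: true
  j=6: true
Fails at j=4 → formula fails.

False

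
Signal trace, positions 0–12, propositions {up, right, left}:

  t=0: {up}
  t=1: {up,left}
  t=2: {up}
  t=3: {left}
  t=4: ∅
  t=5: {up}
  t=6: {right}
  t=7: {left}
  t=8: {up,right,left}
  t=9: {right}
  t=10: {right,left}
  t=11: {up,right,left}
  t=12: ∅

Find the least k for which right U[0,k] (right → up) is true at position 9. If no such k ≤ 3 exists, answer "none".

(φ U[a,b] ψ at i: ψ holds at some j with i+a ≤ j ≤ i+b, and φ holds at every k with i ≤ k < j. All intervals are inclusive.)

2

Need earliest j ≥ 9 with (right → up), and right at every k in [9,j-1].
  j=9: rhs fails.
  j=10: rhs fails.
  j=11: rhs holds; lhs holds on [9,10]. k = 2.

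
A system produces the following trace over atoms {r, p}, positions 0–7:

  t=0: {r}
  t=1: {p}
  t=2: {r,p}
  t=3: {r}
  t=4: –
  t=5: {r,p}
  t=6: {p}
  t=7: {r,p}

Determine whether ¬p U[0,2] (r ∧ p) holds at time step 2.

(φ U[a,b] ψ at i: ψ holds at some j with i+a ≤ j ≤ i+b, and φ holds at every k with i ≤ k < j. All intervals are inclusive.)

Need some j in [2,4] with (r ∧ p), and ¬p at every k in [2,j-1].
  j=2: (r ∧ p) holds; no prefix to check → satisfied.

Holds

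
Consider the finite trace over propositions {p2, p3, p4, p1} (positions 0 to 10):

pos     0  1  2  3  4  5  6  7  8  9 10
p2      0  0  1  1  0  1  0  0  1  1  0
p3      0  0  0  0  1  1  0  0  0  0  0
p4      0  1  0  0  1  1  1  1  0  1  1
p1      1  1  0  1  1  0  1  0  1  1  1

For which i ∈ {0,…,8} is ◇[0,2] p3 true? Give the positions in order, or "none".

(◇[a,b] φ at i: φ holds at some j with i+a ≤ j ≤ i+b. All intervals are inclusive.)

Evaluate at each i in [0,8]:
  i=0: ✗ (none in [0,2])
  i=1: ✗ (none in [1,3])
  i=2: ✓ (witness j=4)
  i=3: ✓ (witness j=4)
  i=4: ✓ (witness j=4)
  i=5: ✓ (witness j=5)
  i=6: ✗ (none in [6,8])
  i=7: ✗ (none in [7,9])
  i=8: ✗ (none in [8,10])

2, 3, 4, 5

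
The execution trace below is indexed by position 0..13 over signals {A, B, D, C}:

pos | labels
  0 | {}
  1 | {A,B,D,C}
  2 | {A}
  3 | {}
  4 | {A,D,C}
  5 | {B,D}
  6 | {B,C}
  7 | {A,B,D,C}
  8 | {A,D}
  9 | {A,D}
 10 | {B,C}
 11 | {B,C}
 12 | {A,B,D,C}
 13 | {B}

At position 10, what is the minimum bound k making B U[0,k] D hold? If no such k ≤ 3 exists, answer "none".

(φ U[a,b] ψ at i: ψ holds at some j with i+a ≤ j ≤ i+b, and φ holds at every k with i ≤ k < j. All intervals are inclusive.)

Need earliest j ≥ 10 with D, and B at every k in [10,j-1].
  j=10: rhs fails.
  j=11: rhs fails.
  j=12: rhs holds; lhs holds on [10,11]. k = 2.

2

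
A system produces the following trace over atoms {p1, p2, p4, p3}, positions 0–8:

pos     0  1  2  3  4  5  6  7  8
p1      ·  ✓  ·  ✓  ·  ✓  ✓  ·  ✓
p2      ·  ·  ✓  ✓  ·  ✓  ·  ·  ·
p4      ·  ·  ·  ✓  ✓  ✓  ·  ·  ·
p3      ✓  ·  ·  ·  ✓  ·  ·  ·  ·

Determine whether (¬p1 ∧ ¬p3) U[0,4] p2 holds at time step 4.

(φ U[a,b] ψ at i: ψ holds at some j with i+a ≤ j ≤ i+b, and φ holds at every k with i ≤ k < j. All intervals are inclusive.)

Need some j in [4,8] with p2, and (¬p1 ∧ ¬p3) at every k in [4,j-1].
  j=4: p2 false.
  j=5: p2 holds, but (¬p1 ∧ ¬p3) fails at k=4 → not this j.
  j=6: p2 false.
  j=7: p2 false.
  j=8: p2 false.
No j in the window works → until fails.

No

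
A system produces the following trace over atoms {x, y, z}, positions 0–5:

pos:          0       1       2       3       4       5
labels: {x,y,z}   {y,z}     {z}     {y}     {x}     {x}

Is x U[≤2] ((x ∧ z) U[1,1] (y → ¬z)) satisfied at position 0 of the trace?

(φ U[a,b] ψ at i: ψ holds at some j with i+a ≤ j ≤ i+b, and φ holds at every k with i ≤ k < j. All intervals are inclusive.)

Does not hold

Need some j in [0,2] with ((x ∧ z) U[1,1] (y → ¬z)), and x at every k in [0,j-1].
  j=0: ((x ∧ z) U[1,1] (y → ¬z)) — fails.
  j=1: ((x ∧ z) U[1,1] (y → ¬z)) — fails.
  j=2: ((x ∧ z) U[1,1] (y → ¬z)) — fails.
No j in the window works → until fails.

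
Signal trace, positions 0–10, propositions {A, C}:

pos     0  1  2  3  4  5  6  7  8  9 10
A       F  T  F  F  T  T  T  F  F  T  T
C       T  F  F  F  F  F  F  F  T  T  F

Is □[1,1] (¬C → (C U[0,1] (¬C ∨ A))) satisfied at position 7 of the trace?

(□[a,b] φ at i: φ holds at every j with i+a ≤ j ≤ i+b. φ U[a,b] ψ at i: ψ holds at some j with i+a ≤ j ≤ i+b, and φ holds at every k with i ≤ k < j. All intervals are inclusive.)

Check (¬C → (C U[0,1] (¬C ∨ A))) at every j in [8,8]:
  j=8: antecedent false → ✓
All positions satisfy it → formula holds.

True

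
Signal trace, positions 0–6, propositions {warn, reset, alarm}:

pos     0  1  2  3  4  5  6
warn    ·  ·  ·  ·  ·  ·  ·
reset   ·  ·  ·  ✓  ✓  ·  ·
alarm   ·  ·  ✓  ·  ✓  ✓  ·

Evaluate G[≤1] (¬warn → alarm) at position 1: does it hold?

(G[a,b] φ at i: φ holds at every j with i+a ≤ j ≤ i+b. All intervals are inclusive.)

Check (¬warn → alarm) at every j in [1,2]:
  j=1: antecedent true; consequent false → ✗
  j=2: antecedent true; consequent true → ✓
Fails at j=1 → formula fails.

False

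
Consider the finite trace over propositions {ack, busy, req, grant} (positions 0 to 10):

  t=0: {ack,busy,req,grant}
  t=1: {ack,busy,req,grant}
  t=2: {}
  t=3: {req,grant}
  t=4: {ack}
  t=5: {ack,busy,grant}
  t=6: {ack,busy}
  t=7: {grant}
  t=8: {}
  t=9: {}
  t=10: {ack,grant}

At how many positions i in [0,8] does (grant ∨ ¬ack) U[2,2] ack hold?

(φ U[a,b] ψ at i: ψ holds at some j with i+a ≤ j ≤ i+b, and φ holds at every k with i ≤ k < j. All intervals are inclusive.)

Evaluate at each i in [0,8]:
  i=0: ✗ (no rhs in [2,2])
  i=1: ✗ (no rhs in [3,3])
  i=2: ✓ (rhs at j=4; lhs holds on [2,3])
  i=3: ✗ (lhs fails at k=4 before rhs at j=5)
  i=4: ✗ (lhs fails at k=4 before rhs at j=6)
  i=5: ✗ (no rhs in [7,7])
  i=6: ✗ (no rhs in [8,8])
  i=7: ✗ (no rhs in [9,9])
  i=8: ✓ (rhs at j=10; lhs holds on [8,9])
Positions where it holds: {2, 8} → 2.

2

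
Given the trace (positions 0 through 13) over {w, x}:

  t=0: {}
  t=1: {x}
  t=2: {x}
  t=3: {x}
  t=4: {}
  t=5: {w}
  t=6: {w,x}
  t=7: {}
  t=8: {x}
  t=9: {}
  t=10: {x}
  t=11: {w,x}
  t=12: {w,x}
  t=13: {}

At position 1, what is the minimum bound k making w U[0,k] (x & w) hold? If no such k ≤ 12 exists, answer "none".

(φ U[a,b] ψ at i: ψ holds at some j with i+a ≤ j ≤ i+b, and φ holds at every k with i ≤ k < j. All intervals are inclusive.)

none

Need earliest j ≥ 1 with (x & w), and w at every k in [1,j-1].
  j=1: rhs fails.
  j=2: rhs fails.
  j=3: rhs fails.
  j=4: rhs fails.
  j=5: rhs fails.
  j=6: rhs holds but lhs fails at k=1.
  j=7: rhs fails.
  j=8: rhs fails.
  j=9: rhs fails.
  j=10: rhs fails.
  j=11: rhs holds but lhs fails at k=1.
  j=12: rhs holds but lhs fails at k=1.
  j=13: rhs fails.
No witness within the range → none.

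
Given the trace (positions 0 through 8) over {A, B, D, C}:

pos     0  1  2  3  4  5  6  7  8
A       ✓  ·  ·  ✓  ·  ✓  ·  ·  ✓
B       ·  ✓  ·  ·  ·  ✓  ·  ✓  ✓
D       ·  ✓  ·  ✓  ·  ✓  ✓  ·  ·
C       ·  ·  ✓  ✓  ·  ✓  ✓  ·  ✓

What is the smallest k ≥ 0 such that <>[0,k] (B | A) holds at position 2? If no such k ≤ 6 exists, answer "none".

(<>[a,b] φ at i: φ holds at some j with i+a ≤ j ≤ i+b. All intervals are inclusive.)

Scan j = 2,3,… for (B | A):
  j=2: fails
  j=3: holds
First hit at j=3, so smallest k = 3-2 = 1.

1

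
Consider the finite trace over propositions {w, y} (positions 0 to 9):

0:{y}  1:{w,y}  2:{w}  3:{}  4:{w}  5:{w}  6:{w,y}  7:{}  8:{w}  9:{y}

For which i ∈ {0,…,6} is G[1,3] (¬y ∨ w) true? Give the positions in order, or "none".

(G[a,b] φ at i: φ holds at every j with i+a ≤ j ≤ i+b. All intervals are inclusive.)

Evaluate at each i in [0,6]:
  i=0: ✓ (all of [1,3])
  i=1: ✓ (all of [2,4])
  i=2: ✓ (all of [3,5])
  i=3: ✓ (all of [4,6])
  i=4: ✓ (all of [5,7])
  i=5: ✓ (all of [6,8])
  i=6: ✗ (fails at j=9)

0, 1, 2, 3, 4, 5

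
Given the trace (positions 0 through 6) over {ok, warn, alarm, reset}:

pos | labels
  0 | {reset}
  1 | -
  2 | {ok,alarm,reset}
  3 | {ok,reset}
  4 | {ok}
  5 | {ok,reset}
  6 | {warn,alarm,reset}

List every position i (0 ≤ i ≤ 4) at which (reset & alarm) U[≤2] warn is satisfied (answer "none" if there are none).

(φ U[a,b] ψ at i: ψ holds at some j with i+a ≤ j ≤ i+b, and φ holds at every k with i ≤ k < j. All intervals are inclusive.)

none

Evaluate at each i in [0,4]:
  i=0: ✗ (no rhs in [0,2])
  i=1: ✗ (no rhs in [1,3])
  i=2: ✗ (no rhs in [2,4])
  i=3: ✗ (no rhs in [3,5])
  i=4: ✗ (lhs fails at k=4 before rhs at j=6)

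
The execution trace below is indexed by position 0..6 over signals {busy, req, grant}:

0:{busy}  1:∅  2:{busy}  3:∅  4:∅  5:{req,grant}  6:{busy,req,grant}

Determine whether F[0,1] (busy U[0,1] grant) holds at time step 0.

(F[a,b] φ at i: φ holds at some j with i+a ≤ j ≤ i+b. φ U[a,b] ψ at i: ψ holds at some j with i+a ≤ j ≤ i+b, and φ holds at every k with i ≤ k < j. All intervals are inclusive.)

No

Check (busy U[0,1] grant) at each j in [0,1]:
  j=0: fails
  j=1: fails
No position in the window satisfies it → formula fails.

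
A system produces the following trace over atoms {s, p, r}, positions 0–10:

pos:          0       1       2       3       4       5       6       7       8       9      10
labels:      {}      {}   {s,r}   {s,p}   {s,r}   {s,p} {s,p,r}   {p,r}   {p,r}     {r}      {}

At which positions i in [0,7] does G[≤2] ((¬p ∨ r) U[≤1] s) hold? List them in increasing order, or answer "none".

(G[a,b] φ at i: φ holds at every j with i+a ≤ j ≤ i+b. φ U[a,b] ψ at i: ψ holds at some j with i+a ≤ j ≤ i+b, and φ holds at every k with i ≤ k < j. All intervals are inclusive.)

Evaluate at each i in [0,7]:
  i=0: ✗ (fails at j=0)
  i=1: ✓ (all of [1,3])
  i=2: ✓ (all of [2,4])
  i=3: ✓ (all of [3,5])
  i=4: ✓ (all of [4,6])
  i=5: ✗ (fails at j=7)
  i=6: ✗ (fails at j=7)
  i=7: ✗ (fails at j=7)

1, 2, 3, 4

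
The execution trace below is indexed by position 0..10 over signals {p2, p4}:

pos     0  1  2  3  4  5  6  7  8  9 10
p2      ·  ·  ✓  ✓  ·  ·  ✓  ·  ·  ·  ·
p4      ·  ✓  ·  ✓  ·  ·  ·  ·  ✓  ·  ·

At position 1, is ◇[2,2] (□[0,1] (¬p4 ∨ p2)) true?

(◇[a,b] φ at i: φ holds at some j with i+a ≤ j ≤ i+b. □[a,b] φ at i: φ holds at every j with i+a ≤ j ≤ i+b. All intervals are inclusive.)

Holds

Check □[0,1] (¬p4 ∨ p2) at each j in [3,3]:
  j=3: holds on [3,4]
Found at j=3 → formula holds.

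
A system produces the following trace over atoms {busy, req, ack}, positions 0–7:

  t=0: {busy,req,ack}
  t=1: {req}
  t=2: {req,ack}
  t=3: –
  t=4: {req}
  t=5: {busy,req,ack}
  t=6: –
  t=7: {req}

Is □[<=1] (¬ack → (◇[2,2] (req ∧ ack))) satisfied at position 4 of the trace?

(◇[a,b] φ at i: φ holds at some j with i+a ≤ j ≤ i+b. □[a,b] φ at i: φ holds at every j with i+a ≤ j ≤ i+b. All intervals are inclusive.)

Check (¬ack → (◇[2,2] (req ∧ ack))) at every j in [4,5]:
  j=4: antecedent true; consequent fails (none in [6,6]) → ✗
  j=5: antecedent false → ✓
Fails at j=4 → formula fails.

Does not hold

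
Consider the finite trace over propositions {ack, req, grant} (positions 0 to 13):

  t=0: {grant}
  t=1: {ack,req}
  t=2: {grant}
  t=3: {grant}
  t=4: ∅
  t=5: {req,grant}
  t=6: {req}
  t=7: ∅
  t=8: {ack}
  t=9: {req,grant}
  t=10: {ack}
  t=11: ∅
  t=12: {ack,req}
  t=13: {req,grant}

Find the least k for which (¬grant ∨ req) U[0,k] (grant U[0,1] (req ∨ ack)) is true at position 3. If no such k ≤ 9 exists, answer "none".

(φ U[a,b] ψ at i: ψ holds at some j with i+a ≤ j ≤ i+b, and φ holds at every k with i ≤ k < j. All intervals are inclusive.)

none

Need earliest j ≥ 3 with (grant U[0,1] (req ∨ ack)), and (¬grant ∨ req) at every k in [3,j-1].
  j=3: rhs fails.
  j=4: rhs fails.
  j=5: rhs holds but lhs fails at k=3.
  j=6: rhs holds but lhs fails at k=3.
  j=7: rhs fails.
  j=8: rhs holds but lhs fails at k=3.
  j=9: rhs holds but lhs fails at k=3.
  j=10: rhs holds but lhs fails at k=3.
  j=11: rhs fails.
  j=12: rhs holds but lhs fails at k=3.
No witness within the range → none.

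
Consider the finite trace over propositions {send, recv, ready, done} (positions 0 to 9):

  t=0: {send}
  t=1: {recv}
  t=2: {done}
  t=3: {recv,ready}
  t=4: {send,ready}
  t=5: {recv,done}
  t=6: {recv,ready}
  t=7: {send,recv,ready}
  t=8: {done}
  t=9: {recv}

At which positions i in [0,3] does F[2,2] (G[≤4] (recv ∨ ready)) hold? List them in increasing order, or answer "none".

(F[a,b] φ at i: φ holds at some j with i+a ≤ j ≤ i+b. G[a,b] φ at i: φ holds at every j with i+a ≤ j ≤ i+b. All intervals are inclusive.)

1

Evaluate at each i in [0,3]:
  i=0: ✗ (none in [2,2])
  i=1: ✓ (witness j=3)
  i=2: ✗ (none in [4,4])
  i=3: ✗ (none in [5,5])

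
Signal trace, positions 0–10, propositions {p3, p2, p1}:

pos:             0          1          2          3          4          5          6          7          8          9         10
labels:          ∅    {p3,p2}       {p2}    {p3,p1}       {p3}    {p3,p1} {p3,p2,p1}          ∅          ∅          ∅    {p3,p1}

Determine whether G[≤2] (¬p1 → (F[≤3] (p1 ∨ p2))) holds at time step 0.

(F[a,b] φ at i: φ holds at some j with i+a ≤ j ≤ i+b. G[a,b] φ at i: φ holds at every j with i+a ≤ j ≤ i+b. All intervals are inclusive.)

Check (¬p1 → (F[≤3] (p1 ∨ p2))) at every j in [0,2]:
  j=0: antecedent true; consequent holds (witness at 1) → ✓
  j=1: antecedent true; consequent holds (witness at 1) → ✓
  j=2: antecedent true; consequent holds (witness at 2) → ✓
All positions satisfy it → formula holds.

True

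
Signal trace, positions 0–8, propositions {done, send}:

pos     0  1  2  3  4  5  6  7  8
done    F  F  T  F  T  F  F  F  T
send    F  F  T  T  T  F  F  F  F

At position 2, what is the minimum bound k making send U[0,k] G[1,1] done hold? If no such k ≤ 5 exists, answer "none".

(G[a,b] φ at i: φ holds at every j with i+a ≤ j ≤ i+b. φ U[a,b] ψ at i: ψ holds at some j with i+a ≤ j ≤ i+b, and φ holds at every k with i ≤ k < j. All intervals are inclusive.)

Need earliest j ≥ 2 with G[1,1] done, and send at every k in [2,j-1].
  j=2: rhs fails.
  j=3: rhs holds; lhs holds on [2,2]. k = 1.

1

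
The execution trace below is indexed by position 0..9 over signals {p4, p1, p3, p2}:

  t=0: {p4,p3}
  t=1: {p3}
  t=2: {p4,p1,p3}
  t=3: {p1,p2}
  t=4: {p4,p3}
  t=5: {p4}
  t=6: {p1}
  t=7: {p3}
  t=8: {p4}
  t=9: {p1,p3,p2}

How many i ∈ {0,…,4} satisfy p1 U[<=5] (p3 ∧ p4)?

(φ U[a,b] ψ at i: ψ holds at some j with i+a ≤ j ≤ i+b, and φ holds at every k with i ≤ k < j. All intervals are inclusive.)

Evaluate at each i in [0,4]:
  i=0: ✓ (rhs at j=0)
  i=1: ✗ (lhs fails at k=1 before rhs at j=2)
  i=2: ✓ (rhs at j=2)
  i=3: ✓ (rhs at j=4; lhs holds on [3,3])
  i=4: ✓ (rhs at j=4)
Positions where it holds: {0, 2, 3, 4} → 4.

4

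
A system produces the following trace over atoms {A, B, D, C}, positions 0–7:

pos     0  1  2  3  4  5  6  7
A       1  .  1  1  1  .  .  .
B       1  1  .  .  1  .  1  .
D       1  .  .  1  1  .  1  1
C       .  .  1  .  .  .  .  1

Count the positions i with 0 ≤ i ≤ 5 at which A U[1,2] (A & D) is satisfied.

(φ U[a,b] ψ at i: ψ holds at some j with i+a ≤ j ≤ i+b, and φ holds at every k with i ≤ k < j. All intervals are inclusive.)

2

Evaluate at each i in [0,5]:
  i=0: ✗ (no rhs in [1,2])
  i=1: ✗ (lhs fails at k=1 before rhs at j=3)
  i=2: ✓ (rhs at j=3; lhs holds on [2,2])
  i=3: ✓ (rhs at j=4; lhs holds on [3,3])
  i=4: ✗ (no rhs in [5,6])
  i=5: ✗ (no rhs in [6,7])
Positions where it holds: {2, 3} → 2.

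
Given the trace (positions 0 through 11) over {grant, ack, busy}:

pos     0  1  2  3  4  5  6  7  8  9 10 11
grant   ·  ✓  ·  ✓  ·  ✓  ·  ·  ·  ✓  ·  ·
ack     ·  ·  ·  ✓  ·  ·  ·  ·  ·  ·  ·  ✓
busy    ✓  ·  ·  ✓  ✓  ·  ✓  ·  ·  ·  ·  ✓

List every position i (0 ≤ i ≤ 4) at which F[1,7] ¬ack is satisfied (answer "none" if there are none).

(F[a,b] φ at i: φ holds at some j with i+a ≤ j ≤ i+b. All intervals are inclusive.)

Evaluate at each i in [0,4]:
  i=0: ✓ (witness j=1)
  i=1: ✓ (witness j=2)
  i=2: ✓ (witness j=4)
  i=3: ✓ (witness j=4)
  i=4: ✓ (witness j=5)

0, 1, 2, 3, 4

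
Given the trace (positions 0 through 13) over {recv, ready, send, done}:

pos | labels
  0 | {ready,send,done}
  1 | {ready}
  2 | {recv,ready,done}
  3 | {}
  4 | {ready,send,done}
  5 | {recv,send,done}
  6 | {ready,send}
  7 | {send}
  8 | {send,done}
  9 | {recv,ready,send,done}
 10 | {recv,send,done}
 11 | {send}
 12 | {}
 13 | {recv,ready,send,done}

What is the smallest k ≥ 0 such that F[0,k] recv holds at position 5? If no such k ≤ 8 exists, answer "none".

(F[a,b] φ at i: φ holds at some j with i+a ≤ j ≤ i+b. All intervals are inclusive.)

0

Scan j = 5,6,… for recv:
  j=5: holds
First hit at j=5, so smallest k = 5-5 = 0.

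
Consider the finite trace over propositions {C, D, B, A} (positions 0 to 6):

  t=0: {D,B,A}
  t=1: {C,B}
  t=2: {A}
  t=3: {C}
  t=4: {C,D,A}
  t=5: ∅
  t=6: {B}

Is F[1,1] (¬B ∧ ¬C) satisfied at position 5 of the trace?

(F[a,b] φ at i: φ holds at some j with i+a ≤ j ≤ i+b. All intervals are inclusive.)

Check (¬B ∧ ¬C) at each j in [6,6]:
  j=6: false
No position in the window satisfies it → formula fails.

False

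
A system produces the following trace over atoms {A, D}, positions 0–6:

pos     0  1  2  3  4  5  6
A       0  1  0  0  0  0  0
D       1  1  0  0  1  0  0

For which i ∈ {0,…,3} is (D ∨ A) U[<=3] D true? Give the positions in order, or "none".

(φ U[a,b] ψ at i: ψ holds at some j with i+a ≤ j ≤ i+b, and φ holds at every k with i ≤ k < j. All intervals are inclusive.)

Evaluate at each i in [0,3]:
  i=0: ✓ (rhs at j=0)
  i=1: ✓ (rhs at j=1)
  i=2: ✗ (lhs fails at k=2 before rhs at j=4)
  i=3: ✗ (lhs fails at k=3 before rhs at j=4)

0, 1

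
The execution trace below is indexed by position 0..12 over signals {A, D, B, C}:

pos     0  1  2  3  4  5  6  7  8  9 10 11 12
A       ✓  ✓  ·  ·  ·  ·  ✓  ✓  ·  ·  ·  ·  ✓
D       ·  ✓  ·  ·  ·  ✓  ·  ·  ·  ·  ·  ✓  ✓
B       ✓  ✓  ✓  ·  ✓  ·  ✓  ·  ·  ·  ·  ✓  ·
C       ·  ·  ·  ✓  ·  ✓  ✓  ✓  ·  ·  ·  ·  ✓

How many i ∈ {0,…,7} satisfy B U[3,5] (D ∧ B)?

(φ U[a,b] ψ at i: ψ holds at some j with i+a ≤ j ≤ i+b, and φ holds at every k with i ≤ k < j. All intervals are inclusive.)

Evaluate at each i in [0,7]:
  i=0: ✗ (no rhs in [3,5])
  i=1: ✗ (no rhs in [4,6])
  i=2: ✗ (no rhs in [5,7])
  i=3: ✗ (no rhs in [6,8])
  i=4: ✗ (no rhs in [7,9])
  i=5: ✗ (no rhs in [8,10])
  i=6: ✗ (lhs fails at k=7 before rhs at j=11)
  i=7: ✗ (lhs fails at k=7 before rhs at j=11)
Positions where it holds: {} → 0.

0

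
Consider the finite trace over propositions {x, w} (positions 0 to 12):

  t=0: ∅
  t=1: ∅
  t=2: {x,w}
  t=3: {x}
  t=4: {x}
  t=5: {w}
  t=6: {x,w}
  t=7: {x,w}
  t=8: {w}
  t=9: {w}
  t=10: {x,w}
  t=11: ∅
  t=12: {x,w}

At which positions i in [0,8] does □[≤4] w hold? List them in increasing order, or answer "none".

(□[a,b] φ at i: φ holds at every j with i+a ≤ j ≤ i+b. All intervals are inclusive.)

5, 6

Evaluate at each i in [0,8]:
  i=0: ✗ (fails at j=0)
  i=1: ✗ (fails at j=1)
  i=2: ✗ (fails at j=3)
  i=3: ✗ (fails at j=3)
  i=4: ✗ (fails at j=4)
  i=5: ✓ (all of [5,9])
  i=6: ✓ (all of [6,10])
  i=7: ✗ (fails at j=11)
  i=8: ✗ (fails at j=11)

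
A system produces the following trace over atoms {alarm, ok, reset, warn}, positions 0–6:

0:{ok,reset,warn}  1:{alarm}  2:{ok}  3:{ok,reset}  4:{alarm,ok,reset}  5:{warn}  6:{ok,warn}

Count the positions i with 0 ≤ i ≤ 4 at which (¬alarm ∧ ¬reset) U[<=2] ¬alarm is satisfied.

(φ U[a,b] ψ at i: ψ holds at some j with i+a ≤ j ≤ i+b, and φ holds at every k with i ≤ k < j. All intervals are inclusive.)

Evaluate at each i in [0,4]:
  i=0: ✓ (rhs at j=0)
  i=1: ✗ (lhs fails at k=1 before rhs at j=2)
  i=2: ✓ (rhs at j=2)
  i=3: ✓ (rhs at j=3)
  i=4: ✗ (lhs fails at k=4 before rhs at j=5)
Positions where it holds: {0, 2, 3} → 3.

3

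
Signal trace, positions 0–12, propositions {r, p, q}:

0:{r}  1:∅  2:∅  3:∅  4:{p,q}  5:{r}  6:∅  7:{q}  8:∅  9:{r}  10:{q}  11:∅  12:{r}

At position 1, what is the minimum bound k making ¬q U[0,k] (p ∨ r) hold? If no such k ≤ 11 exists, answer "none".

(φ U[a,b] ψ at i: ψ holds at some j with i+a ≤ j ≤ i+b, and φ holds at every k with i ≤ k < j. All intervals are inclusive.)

Need earliest j ≥ 1 with (p ∨ r), and ¬q at every k in [1,j-1].
  j=1: rhs fails.
  j=2: rhs fails.
  j=3: rhs fails.
  j=4: rhs holds; lhs holds on [1,3]. k = 3.

3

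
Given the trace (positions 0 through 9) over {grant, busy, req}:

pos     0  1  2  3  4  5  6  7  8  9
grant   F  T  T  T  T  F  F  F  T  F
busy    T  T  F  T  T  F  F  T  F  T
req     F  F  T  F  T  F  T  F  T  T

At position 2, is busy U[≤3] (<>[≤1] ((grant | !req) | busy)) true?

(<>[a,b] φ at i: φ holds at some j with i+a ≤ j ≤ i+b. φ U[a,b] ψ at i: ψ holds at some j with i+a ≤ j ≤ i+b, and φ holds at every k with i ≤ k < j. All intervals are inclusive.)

Need some j in [2,5] with <>[≤1] ((grant | !req) | busy), and busy at every k in [2,j-1].
  j=2: <>[≤1] ((grant | !req) | busy) holds; no prefix to check → satisfied.

Holds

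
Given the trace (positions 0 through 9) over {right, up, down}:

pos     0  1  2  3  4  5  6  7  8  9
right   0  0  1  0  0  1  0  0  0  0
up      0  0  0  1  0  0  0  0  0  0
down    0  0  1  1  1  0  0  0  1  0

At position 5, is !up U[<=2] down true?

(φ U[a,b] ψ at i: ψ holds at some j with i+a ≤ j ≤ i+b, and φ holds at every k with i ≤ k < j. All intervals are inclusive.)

Need some j in [5,7] with down, and !up at every k in [5,j-1].
  j=5: down false.
  j=6: down false.
  j=7: down false.
No j in the window works → until fails.

No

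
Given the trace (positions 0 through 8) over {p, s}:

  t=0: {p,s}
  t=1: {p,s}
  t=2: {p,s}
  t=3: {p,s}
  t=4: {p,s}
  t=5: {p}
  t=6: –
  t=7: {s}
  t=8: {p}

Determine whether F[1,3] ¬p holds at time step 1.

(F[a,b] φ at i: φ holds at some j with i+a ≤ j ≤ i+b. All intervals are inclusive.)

Check ¬p at each j in [2,4]:
  j=2: false
  j=3: false
  j=4: false
No position in the window satisfies it → formula fails.

No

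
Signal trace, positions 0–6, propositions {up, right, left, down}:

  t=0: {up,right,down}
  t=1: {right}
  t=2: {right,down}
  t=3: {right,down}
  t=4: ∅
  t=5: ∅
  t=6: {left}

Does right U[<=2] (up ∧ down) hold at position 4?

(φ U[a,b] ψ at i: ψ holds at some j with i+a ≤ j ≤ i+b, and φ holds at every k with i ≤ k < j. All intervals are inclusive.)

No

Need some j in [4,6] with (up ∧ down), and right at every k in [4,j-1].
  j=4: (up ∧ down) false.
  j=5: (up ∧ down) false.
  j=6: (up ∧ down) false.
No j in the window works → until fails.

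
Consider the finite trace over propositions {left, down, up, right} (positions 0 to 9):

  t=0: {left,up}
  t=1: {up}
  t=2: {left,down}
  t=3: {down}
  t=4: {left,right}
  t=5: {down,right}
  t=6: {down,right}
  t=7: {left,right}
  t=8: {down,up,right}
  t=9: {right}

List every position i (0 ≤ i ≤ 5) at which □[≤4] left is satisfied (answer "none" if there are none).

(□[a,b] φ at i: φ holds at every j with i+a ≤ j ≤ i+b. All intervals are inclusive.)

Evaluate at each i in [0,5]:
  i=0: ✗ (fails at j=1)
  i=1: ✗ (fails at j=1)
  i=2: ✗ (fails at j=3)
  i=3: ✗ (fails at j=3)
  i=4: ✗ (fails at j=5)
  i=5: ✗ (fails at j=5)

none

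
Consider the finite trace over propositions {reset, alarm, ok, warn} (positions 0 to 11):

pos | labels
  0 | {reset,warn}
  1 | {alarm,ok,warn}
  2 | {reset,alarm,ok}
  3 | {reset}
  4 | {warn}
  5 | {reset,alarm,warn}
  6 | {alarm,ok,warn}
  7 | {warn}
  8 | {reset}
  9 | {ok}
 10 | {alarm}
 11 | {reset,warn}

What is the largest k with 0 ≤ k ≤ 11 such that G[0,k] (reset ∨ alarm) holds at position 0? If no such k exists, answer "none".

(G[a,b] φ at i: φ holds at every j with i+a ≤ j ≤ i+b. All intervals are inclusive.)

3

(reset ∨ alarm) must hold from j=0 onward; find where it first fails.
  j=0: holds
  j=1: holds
  j=2: holds
  j=3: holds
  j=4: fails
Holds on [0,3], so largest k = 3.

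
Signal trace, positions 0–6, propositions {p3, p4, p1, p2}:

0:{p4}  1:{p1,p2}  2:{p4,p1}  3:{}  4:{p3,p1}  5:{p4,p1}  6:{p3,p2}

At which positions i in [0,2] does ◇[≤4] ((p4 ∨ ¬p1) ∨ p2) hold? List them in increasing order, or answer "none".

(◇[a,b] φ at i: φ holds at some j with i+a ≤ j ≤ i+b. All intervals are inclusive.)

0, 1, 2

Evaluate at each i in [0,2]:
  i=0: ✓ (witness j=0)
  i=1: ✓ (witness j=1)
  i=2: ✓ (witness j=2)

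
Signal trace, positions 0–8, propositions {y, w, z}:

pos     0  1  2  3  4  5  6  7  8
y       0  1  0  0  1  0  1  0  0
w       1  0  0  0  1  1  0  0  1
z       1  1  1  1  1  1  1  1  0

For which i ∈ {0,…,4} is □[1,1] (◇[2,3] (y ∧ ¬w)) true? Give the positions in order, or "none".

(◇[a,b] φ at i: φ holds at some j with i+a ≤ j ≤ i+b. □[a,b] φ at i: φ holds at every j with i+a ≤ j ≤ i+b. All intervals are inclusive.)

2, 3

Evaluate at each i in [0,4]:
  i=0: ✗ (fails at j=1)
  i=1: ✗ (fails at j=2)
  i=2: ✓ (all of [3,3])
  i=3: ✓ (all of [4,4])
  i=4: ✗ (fails at j=5)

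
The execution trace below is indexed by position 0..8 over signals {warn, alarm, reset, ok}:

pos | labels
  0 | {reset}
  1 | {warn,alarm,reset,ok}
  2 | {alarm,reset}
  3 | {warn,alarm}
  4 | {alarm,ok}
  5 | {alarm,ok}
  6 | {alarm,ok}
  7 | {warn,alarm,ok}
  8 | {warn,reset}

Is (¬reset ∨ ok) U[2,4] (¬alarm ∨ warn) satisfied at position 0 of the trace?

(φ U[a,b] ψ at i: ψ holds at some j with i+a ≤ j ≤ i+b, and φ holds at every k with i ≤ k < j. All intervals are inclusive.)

Need some j in [2,4] with (¬alarm ∨ warn), and (¬reset ∨ ok) at every k in [0,j-1].
  j=2: (¬alarm ∨ warn) false.
  j=3: (¬alarm ∨ warn) holds, but (¬reset ∨ ok) fails at k=0 → not this j.
  j=4: (¬alarm ∨ warn) false.
No j in the window works → until fails.

False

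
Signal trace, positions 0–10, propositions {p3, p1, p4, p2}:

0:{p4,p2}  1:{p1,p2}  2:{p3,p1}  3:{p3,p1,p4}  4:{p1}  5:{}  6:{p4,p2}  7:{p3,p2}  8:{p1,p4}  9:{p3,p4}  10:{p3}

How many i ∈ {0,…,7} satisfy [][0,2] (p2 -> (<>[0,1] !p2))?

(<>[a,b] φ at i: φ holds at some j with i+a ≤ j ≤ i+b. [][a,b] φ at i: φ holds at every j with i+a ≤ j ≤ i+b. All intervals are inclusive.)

4

Evaluate at each i in [0,7]:
  i=0: ✗ (fails at j=0)
  i=1: ✓ (all of [1,3])
  i=2: ✓ (all of [2,4])
  i=3: ✓ (all of [3,5])
  i=4: ✗ (fails at j=6)
  i=5: ✗ (fails at j=6)
  i=6: ✗ (fails at j=6)
  i=7: ✓ (all of [7,9])
Positions where it holds: {1, 2, 3, 7} → 4.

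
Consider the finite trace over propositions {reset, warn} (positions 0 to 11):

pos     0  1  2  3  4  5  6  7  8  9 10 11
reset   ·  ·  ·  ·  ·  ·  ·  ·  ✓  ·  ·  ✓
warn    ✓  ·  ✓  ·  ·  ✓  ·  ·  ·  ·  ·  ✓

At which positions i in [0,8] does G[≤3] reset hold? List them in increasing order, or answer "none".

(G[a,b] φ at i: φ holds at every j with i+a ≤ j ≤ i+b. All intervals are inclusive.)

Evaluate at each i in [0,8]:
  i=0: ✗ (fails at j=0)
  i=1: ✗ (fails at j=1)
  i=2: ✗ (fails at j=2)
  i=3: ✗ (fails at j=3)
  i=4: ✗ (fails at j=4)
  i=5: ✗ (fails at j=5)
  i=6: ✗ (fails at j=6)
  i=7: ✗ (fails at j=7)
  i=8: ✗ (fails at j=9)

none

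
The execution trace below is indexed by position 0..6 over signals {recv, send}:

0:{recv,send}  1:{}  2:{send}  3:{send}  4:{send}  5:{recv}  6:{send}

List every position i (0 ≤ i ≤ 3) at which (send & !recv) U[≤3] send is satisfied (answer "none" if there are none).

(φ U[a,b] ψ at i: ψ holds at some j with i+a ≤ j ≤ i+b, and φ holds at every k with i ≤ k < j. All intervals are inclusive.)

0, 2, 3

Evaluate at each i in [0,3]:
  i=0: ✓ (rhs at j=0)
  i=1: ✗ (lhs fails at k=1 before rhs at j=2)
  i=2: ✓ (rhs at j=2)
  i=3: ✓ (rhs at j=3)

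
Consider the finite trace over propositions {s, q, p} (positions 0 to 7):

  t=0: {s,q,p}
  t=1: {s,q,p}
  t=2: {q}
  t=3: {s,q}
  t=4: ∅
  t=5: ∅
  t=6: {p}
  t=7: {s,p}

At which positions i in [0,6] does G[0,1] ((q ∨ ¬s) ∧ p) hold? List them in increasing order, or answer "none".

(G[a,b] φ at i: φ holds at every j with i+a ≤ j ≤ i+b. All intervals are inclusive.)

Evaluate at each i in [0,6]:
  i=0: ✓ (all of [0,1])
  i=1: ✗ (fails at j=2)
  i=2: ✗ (fails at j=2)
  i=3: ✗ (fails at j=3)
  i=4: ✗ (fails at j=4)
  i=5: ✗ (fails at j=5)
  i=6: ✗ (fails at j=7)

0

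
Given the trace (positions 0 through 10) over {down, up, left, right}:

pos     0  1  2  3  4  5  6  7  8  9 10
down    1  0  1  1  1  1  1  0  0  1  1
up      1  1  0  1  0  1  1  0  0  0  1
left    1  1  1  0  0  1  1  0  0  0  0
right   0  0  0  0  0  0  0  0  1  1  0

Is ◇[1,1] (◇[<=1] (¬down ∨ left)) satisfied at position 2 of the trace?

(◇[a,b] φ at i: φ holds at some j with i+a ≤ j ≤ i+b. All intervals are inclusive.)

Check ◇[<=1] (¬down ∨ left) at each j in [3,3]:
  j=3: fails (none in [3,4])
No position in the window satisfies it → formula fails.

No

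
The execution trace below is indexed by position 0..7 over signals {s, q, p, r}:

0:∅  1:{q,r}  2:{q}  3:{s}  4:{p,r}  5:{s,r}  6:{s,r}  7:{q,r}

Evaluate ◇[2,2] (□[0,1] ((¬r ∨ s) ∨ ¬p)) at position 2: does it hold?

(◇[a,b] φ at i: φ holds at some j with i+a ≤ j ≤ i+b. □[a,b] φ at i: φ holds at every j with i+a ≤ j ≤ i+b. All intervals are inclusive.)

Check □[0,1] ((¬r ∨ s) ∨ ¬p) at each j in [4,4]:
  j=4: fails at 4
No position in the window satisfies it → formula fails.

Does not hold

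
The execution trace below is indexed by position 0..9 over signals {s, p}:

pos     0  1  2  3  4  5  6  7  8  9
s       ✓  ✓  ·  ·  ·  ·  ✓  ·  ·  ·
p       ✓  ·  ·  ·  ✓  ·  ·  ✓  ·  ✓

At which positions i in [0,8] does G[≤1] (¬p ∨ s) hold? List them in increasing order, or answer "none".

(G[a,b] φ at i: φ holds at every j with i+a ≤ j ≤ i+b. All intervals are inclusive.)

0, 1, 2, 5

Evaluate at each i in [0,8]:
  i=0: ✓ (all of [0,1])
  i=1: ✓ (all of [1,2])
  i=2: ✓ (all of [2,3])
  i=3: ✗ (fails at j=4)
  i=4: ✗ (fails at j=4)
  i=5: ✓ (all of [5,6])
  i=6: ✗ (fails at j=7)
  i=7: ✗ (fails at j=7)
  i=8: ✗ (fails at j=9)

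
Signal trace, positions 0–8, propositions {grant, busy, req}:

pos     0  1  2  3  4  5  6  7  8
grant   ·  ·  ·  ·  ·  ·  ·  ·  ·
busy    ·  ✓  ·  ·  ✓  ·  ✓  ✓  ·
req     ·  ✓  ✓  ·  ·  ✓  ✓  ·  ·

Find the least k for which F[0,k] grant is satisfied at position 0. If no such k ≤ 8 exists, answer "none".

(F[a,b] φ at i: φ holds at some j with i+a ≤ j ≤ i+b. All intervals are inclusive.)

Scan j = 0,1,… for grant:
  j=0: fails
  j=1: fails
  j=2: fails
  j=3: fails
  j=4: fails
  j=5: fails
  j=6: fails
  j=7: fails
  j=8: fails
No j in [0,8] satisfies it → none.

none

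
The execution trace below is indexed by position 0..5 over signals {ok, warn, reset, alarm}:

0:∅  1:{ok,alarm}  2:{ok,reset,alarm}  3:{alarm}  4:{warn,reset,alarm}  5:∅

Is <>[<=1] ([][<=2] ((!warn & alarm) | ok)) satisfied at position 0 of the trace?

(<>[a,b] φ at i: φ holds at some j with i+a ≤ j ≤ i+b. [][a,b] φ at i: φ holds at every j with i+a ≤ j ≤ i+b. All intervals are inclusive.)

True

Check [][<=2] ((!warn & alarm) | ok) at each j in [0,1]:
  j=0: fails at 0
  j=1: holds on [1,3]
Found at j=1 → formula holds.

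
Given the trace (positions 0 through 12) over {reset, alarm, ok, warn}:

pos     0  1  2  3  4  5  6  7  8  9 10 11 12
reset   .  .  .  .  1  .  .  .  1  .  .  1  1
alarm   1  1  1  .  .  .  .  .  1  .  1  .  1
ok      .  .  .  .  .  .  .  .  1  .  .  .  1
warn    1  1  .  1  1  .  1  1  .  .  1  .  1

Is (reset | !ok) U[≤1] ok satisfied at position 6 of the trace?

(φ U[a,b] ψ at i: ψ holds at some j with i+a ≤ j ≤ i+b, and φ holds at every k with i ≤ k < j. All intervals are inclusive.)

Need some j in [6,7] with ok, and (reset | !ok) at every k in [6,j-1].
  j=6: ok false.
  j=7: ok false.
No j in the window works → until fails.

False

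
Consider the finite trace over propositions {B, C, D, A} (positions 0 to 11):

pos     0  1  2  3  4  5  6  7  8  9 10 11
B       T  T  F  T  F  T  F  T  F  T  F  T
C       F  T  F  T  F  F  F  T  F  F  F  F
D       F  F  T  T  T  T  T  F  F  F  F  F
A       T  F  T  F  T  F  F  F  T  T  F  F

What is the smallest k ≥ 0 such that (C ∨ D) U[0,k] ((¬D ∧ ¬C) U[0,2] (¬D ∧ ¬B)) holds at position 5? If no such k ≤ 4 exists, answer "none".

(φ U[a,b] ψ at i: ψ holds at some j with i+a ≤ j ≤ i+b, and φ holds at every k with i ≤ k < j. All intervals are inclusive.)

3

Need earliest j ≥ 5 with ((¬D ∧ ¬C) U[0,2] (¬D ∧ ¬B)), and (C ∨ D) at every k in [5,j-1].
  j=5: rhs fails.
  j=6: rhs fails.
  j=7: rhs fails.
  j=8: rhs holds; lhs holds on [5,7]. k = 3.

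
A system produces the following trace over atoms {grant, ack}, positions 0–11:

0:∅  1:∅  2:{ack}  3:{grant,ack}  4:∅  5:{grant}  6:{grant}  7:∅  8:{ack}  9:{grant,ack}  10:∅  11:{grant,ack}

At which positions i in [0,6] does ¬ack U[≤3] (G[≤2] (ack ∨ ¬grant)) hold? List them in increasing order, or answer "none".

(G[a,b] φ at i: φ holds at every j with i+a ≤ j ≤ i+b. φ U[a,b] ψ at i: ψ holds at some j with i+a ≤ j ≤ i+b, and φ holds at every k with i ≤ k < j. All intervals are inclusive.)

Evaluate at each i in [0,6]:
  i=0: ✓ (rhs at j=0)
  i=1: ✓ (rhs at j=1)
  i=2: ✓ (rhs at j=2)
  i=3: ✗ (no rhs in [3,6])
  i=4: ✓ (rhs at j=7; lhs holds on [4,6])
  i=5: ✓ (rhs at j=7; lhs holds on [5,6])
  i=6: ✓ (rhs at j=7; lhs holds on [6,6])

0, 1, 2, 4, 5, 6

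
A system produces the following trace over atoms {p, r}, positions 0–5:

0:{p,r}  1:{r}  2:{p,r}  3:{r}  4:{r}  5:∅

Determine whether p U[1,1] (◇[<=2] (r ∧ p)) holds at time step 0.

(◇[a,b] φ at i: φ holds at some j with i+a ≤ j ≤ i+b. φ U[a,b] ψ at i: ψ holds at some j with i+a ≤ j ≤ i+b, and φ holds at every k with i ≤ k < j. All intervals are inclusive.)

Need some j in [1,1] with ◇[<=2] (r ∧ p), and p at every k in [0,j-1].
  j=1: ◇[<=2] (r ∧ p) holds; p holds at every k in [0,0] → satisfied.

Yes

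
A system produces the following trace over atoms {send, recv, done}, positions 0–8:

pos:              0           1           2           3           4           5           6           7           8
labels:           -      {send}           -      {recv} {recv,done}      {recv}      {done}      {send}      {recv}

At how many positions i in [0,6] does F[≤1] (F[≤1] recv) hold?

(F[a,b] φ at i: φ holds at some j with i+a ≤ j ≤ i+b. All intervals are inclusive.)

6

Evaluate at each i in [0,6]:
  i=0: ✗ (none in [0,1])
  i=1: ✓ (witness j=2)
  i=2: ✓ (witness j=2)
  i=3: ✓ (witness j=3)
  i=4: ✓ (witness j=4)
  i=5: ✓ (witness j=5)
  i=6: ✓ (witness j=7)
Positions where it holds: {1, 2, 3, 4, 5, 6} → 6.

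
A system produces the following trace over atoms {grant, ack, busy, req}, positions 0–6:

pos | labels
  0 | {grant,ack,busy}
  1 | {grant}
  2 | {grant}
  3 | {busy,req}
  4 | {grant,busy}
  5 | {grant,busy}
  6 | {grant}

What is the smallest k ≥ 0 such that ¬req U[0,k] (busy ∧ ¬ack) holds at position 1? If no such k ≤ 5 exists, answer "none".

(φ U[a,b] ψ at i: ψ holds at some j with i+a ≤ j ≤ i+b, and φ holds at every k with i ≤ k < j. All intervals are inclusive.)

Need earliest j ≥ 1 with (busy ∧ ¬ack), and ¬req at every k in [1,j-1].
  j=1: rhs fails.
  j=2: rhs fails.
  j=3: rhs holds; lhs holds on [1,2]. k = 2.

2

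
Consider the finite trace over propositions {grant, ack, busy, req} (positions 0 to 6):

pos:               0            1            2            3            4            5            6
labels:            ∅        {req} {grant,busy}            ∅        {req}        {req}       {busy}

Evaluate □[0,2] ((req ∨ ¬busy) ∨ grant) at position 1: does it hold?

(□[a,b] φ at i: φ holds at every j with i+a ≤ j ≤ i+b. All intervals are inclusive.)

Check ((req ∨ ¬busy) ∨ grant) at every j in [1,3]:
  j=1: true
  j=2: true
  j=3: true
All positions satisfy it → formula holds.

Yes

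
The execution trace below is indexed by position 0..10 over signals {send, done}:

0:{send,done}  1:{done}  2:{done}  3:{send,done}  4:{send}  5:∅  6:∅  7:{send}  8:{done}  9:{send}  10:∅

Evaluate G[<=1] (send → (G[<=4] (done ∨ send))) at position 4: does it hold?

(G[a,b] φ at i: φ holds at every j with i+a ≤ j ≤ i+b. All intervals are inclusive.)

Check (send → (G[<=4] (done ∨ send))) at every j in [4,5]:
  j=4: antecedent true; consequent fails at 5 → ✗
  j=5: antecedent false → ✓
Fails at j=4 → formula fails.

False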